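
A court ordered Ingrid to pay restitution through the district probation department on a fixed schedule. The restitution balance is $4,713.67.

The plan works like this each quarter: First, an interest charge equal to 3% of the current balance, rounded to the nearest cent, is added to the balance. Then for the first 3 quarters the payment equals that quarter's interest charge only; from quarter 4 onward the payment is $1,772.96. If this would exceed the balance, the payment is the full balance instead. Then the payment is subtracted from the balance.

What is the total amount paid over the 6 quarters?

$5,413.82

Quarter 1: opening $4,713.67; interest $141.41 → $4,855.08; payment $141.41; balance $4,713.67
Quarter 2: opening $4,713.67; interest $141.41 → $4,855.08; payment $141.41; balance $4,713.67
Quarter 3: opening $4,713.67; interest $141.41 → $4,855.08; payment $141.41; balance $4,713.67
Quarter 4: opening $4,713.67; interest $141.41 → $4,855.08; payment $1,772.96; balance $3,082.12
Quarter 5: opening $3,082.12; interest $92.46 → $3,174.58; payment $1,772.96; balance $1,401.62
Quarter 6: opening $1,401.62; interest $42.05 → $1,443.67; payment $1,443.67; balance $0.00
Total paid: $5,413.82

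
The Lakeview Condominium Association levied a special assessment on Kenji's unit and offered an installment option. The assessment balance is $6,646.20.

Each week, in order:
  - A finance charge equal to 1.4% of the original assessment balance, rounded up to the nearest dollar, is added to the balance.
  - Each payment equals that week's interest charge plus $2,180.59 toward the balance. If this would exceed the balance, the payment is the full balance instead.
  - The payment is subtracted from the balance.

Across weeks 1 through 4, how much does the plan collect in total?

Week 1: $6,646.20 +$94.00 interest = $6,740.20; pay $2,274.59 → $4,465.61
Week 2: $4,465.61 +$94.00 interest = $4,559.61; pay $2,274.59 → $2,285.02
Week 3: $2,285.02 +$94.00 interest = $2,379.02; pay $2,274.59 → $104.43
Week 4: $104.43 +$94.00 interest = $198.43; pay $198.43 → $0.00
Total paid: $7,022.20

$7,022.20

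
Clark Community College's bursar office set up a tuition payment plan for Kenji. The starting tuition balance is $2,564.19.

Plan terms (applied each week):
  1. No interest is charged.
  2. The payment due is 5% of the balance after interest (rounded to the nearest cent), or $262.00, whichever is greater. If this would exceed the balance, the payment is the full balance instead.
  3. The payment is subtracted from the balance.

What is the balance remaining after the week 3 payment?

$1,778.19

Week 1: $2,564.19 − $262.00 → $2,302.19
Week 2: $2,302.19 − $262.00 → $2,040.19
Week 3: $2,040.19 − $262.00 → $1,778.19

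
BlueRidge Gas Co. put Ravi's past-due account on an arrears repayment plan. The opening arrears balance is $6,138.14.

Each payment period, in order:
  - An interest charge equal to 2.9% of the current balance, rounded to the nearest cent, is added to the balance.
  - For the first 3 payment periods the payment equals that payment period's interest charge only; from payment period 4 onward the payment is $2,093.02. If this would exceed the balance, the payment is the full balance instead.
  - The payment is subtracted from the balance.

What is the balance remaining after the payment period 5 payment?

$2,252.58

Payment period 1: opening $6,138.14; interest $178.01 → $6,316.15; payment $178.01; balance $6,138.14
Payment period 2: opening $6,138.14; interest $178.01 → $6,316.15; payment $178.01; balance $6,138.14
Payment period 3: opening $6,138.14; interest $178.01 → $6,316.15; payment $178.01; balance $6,138.14
Payment period 4: opening $6,138.14; interest $178.01 → $6,316.15; payment $2,093.02; balance $4,223.13
Payment period 5: opening $4,223.13; interest $122.47 → $4,345.60; payment $2,093.02; balance $2,252.58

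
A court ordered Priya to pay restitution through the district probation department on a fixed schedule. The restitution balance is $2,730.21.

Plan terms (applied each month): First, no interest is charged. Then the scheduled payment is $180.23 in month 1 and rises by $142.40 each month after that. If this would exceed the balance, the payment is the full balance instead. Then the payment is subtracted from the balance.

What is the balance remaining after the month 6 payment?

Month 1: opening $2,730.21; payment $180.23; balance $2,549.98
Month 2: opening $2,549.98; payment $322.63; balance $2,227.35
Month 3: opening $2,227.35; payment $465.03; balance $1,762.32
Month 4: opening $1,762.32; payment $607.43; balance $1,154.89
Month 5: opening $1,154.89; payment $749.83; balance $405.06
Month 6: opening $405.06; payment $405.06; balance $0.00

$0.00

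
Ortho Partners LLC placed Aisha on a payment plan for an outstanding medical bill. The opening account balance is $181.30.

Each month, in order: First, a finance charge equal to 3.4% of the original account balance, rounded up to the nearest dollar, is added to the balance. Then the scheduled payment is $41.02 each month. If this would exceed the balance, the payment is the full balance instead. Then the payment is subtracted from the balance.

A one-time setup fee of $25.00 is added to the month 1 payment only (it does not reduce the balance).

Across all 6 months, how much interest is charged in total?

Month 1: $181.30 +$7.00 interest = $188.30; pay $41.02 (+ $25.00 fee) → $147.28
Month 2: $147.28 +$7.00 interest = $154.28; pay $41.02 → $113.26
Month 3: $113.26 +$7.00 interest = $120.26; pay $41.02 → $79.24
Month 4: $79.24 +$7.00 interest = $86.24; pay $41.02 → $45.22
Month 5: $45.22 +$7.00 interest = $52.22; pay $41.02 → $11.20
Month 6: $11.20 +$7.00 interest = $18.20; pay $18.20 → $0.00
Total interest: $7.00 + $7.00 + $7.00 + $7.00 + $7.00 + $7.00 = $42.00

$42.00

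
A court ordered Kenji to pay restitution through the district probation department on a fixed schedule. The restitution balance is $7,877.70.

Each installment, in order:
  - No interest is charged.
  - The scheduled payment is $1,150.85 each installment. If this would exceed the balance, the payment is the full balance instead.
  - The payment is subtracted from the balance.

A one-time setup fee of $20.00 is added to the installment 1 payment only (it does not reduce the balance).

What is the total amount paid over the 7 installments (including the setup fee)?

$7,897.70

Installment 1: opening $7,877.70; payment $1,150.85 (+ $20.00 fee); balance $6,726.85
Installment 2: opening $6,726.85; payment $1,150.85; balance $5,576.00
Installment 3: opening $5,576.00; payment $1,150.85; balance $4,425.15
Installment 4: opening $4,425.15; payment $1,150.85; balance $3,274.30
Installment 5: opening $3,274.30; payment $1,150.85; balance $2,123.45
Installment 6: opening $2,123.45; payment $1,150.85; balance $972.60
Installment 7: opening $972.60; payment $972.60; balance $0.00
Total paid: $7,897.70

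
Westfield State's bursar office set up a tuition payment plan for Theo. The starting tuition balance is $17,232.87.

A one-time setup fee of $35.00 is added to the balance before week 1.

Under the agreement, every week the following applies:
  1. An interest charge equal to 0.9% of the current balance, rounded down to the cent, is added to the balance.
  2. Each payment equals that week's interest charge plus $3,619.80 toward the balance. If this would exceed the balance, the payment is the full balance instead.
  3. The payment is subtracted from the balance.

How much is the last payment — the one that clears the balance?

$2,813.76

Week 1: $17,267.87 +$155.41 interest = $17,423.28; pay $3,775.21 → $13,648.07
Week 2: $13,648.07 +$122.83 interest = $13,770.90; pay $3,742.63 → $10,028.27
Week 3: $10,028.27 +$90.25 interest = $10,118.52; pay $3,710.05 → $6,408.47
Week 4: $6,408.47 +$57.67 interest = $6,466.14; pay $3,677.47 → $2,788.67
Week 5: $2,788.67 +$25.09 interest = $2,813.76; pay $2,813.76 → $0.00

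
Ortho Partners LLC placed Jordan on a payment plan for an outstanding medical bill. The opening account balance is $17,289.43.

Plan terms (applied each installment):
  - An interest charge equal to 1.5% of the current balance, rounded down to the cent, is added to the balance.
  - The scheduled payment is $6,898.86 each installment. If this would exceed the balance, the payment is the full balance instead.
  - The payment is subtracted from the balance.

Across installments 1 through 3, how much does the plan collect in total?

$17,767.17

# | Opening | Interest | Payment | End bal
1 | $17,289.43 | $259.34 | $6,898.86 | $10,649.91
2 | $10,649.91 | $159.74 | $6,898.86 | $3,910.79
3 | $3,910.79 | $58.66 | $3,969.45 | $0.00
Total paid: $17,767.17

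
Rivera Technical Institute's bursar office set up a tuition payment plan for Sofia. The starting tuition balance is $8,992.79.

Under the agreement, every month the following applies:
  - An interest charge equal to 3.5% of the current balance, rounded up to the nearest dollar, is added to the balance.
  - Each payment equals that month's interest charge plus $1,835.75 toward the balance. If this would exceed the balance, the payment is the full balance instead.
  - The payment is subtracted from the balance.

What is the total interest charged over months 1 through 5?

# | Opening | Interest | Payment | End bal
1 | $8,992.79 | $315.00 | $2,150.75 | $7,157.04
2 | $7,157.04 | $251.00 | $2,086.75 | $5,321.29
3 | $5,321.29 | $187.00 | $2,022.75 | $3,485.54
4 | $3,485.54 | $122.00 | $1,957.75 | $1,649.79
5 | $1,649.79 | $58.00 | $1,707.79 | $0.00
Total interest: $315.00 + $251.00 + $187.00 + $122.00 + $58.00 = $933.00

$933.00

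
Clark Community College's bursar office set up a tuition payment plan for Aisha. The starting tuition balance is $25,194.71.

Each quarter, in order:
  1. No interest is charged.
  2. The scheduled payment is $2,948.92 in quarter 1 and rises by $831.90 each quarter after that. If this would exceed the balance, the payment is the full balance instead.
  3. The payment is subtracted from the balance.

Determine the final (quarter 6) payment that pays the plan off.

# | Opening | Payment | End bal
1 | $25,194.71 | $2,948.92 | $22,245.79
2 | $22,245.79 | $3,780.82 | $18,464.97
3 | $18,464.97 | $4,612.72 | $13,852.25
4 | $13,852.25 | $5,444.62 | $8,407.63
5 | $8,407.63 | $6,276.52 | $2,131.11
6 | $2,131.11 | $2,131.11 | $0.00

$2,131.11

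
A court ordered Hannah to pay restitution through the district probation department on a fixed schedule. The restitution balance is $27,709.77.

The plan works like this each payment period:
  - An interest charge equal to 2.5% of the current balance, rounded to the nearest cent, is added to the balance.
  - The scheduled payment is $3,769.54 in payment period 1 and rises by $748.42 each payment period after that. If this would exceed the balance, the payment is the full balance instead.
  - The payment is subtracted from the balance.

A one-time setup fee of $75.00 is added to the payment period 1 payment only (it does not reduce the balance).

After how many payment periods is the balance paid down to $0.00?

Payment period 1: opening $27,709.77; interest $692.74 → $28,402.51; payment $3,769.54 (+ $75.00 fee); balance $24,632.97
Payment period 2: opening $24,632.97; interest $615.82 → $25,248.79; payment $4,517.96; balance $20,730.83
Payment period 3: opening $20,730.83; interest $518.27 → $21,249.10; payment $5,266.38; balance $15,982.72
Payment period 4: opening $15,982.72; interest $399.57 → $16,382.29; payment $6,014.80; balance $10,367.49
Payment period 5: opening $10,367.49; interest $259.19 → $10,626.68; payment $6,763.22; balance $3,863.46
Payment period 6: opening $3,863.46; interest $96.59 → $3,960.05; payment $3,960.05; balance $0.00
Balance reaches $0.00 in payment period 6.

6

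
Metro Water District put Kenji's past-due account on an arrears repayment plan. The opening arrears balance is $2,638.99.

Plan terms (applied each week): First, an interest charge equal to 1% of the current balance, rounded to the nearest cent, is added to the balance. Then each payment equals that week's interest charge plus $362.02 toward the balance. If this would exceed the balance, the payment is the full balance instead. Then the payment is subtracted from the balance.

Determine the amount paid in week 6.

Week 1: $2,638.99 +$26.39 interest = $2,665.38; pay $388.41 → $2,276.97
Week 2: $2,276.97 +$22.77 interest = $2,299.74; pay $384.79 → $1,914.95
Week 3: $1,914.95 +$19.15 interest = $1,934.10; pay $381.17 → $1,552.93
Week 4: $1,552.93 +$15.53 interest = $1,568.46; pay $377.55 → $1,190.91
Week 5: $1,190.91 +$11.91 interest = $1,202.82; pay $373.93 → $828.89
Week 6: $828.89 +$8.29 interest = $837.18; pay $370.31 → $466.87

$370.31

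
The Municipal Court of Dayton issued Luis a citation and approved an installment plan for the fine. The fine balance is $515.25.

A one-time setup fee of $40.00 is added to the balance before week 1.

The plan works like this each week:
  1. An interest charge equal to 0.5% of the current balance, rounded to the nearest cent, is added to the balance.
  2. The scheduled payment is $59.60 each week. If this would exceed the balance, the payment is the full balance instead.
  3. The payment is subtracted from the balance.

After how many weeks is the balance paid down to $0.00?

10

Week 1: opening $555.25; interest $2.78 → $558.03; payment $59.60; balance $498.43
Week 2: opening $498.43; interest $2.49 → $500.92; payment $59.60; balance $441.32
Week 3: opening $441.32; interest $2.21 → $443.53; payment $59.60; balance $383.93
Week 4: opening $383.93; interest $1.92 → $385.85; payment $59.60; balance $326.25
Week 5: opening $326.25; interest $1.63 → $327.88; payment $59.60; balance $268.28
Week 6: opening $268.28; interest $1.34 → $269.62; payment $59.60; balance $210.02
Week 7: opening $210.02; interest $1.05 → $211.07; payment $59.60; balance $151.47
Week 8: opening $151.47; interest $0.76 → $152.23; payment $59.60; balance $92.63
Week 9: opening $92.63; interest $0.46 → $93.09; payment $59.60; balance $33.49
Week 10: opening $33.49; interest $0.17 → $33.66; payment $33.66; balance $0.00
Balance reaches $0.00 in week 10.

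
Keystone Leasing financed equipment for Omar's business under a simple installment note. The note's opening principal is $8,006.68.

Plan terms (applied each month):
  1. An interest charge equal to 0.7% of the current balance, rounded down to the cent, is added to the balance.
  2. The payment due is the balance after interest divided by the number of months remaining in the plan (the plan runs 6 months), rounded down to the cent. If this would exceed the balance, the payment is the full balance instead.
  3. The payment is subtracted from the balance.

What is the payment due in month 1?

$1,343.78

Month 1: $8,006.68 +$56.04 interest = $8,062.72; pay $1,343.78 → $6,718.94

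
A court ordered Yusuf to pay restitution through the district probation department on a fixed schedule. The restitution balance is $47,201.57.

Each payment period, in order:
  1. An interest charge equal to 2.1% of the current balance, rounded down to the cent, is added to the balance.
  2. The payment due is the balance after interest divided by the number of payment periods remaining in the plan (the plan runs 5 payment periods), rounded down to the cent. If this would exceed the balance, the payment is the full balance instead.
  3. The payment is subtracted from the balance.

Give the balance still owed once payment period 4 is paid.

$10,258.63

Payment period 1: opening $47,201.57; interest $991.23 → $48,192.80; payment $9,638.56; balance $38,554.24
Payment period 2: opening $38,554.24; interest $809.63 → $39,363.87; payment $9,840.96; balance $29,522.91
Payment period 3: opening $29,522.91; interest $619.98 → $30,142.89; payment $10,047.63; balance $20,095.26
Payment period 4: opening $20,095.26; interest $422.00 → $20,517.26; payment $10,258.63; balance $10,258.63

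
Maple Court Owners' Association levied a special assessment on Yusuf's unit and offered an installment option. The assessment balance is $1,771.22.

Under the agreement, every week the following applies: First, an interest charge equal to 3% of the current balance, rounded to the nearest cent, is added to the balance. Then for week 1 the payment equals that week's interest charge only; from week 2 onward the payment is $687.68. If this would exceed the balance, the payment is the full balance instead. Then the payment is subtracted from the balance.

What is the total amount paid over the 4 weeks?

Week 1: $1,771.22 +$53.14 interest = $1,824.36; pay $53.14 → $1,771.22
Week 2: $1,771.22 +$53.14 interest = $1,824.36; pay $687.68 → $1,136.68
Week 3: $1,136.68 +$34.10 interest = $1,170.78; pay $687.68 → $483.10
Week 4: $483.10 +$14.49 interest = $497.59; pay $497.59 → $0.00
Total paid: $1,926.09

$1,926.09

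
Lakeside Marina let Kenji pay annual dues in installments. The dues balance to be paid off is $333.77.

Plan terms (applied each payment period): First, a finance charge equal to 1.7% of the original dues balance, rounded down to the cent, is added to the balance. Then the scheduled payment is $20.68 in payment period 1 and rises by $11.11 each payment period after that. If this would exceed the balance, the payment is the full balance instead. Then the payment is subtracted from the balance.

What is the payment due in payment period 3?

$42.90

Payment period 1: $333.77 +$5.67 interest = $339.44; pay $20.68 → $318.76
Payment period 2: $318.76 +$5.67 interest = $324.43; pay $31.79 → $292.64
Payment period 3: $292.64 +$5.67 interest = $298.31; pay $42.90 → $255.41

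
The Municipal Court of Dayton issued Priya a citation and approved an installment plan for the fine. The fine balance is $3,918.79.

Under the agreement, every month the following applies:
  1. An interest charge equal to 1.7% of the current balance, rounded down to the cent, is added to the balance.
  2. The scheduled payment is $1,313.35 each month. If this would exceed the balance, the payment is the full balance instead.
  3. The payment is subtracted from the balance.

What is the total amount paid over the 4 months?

# | Opening | Interest | Payment | End bal
1 | $3,918.79 | $66.61 | $1,313.35 | $2,672.05
2 | $2,672.05 | $45.42 | $1,313.35 | $1,404.12
3 | $1,404.12 | $23.87 | $1,313.35 | $114.64
4 | $114.64 | $1.94 | $116.58 | $0.00
Total paid: $4,056.63

$4,056.63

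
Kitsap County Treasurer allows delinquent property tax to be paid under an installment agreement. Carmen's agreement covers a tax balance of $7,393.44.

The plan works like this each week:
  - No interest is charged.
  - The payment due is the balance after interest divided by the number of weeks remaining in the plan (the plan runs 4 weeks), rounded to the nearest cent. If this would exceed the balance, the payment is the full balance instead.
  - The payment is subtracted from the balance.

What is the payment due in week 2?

Week 1: opening $7,393.44; payment $1,848.36; balance $5,545.08
Week 2: opening $5,545.08; payment $1,848.36; balance $3,696.72

$1,848.36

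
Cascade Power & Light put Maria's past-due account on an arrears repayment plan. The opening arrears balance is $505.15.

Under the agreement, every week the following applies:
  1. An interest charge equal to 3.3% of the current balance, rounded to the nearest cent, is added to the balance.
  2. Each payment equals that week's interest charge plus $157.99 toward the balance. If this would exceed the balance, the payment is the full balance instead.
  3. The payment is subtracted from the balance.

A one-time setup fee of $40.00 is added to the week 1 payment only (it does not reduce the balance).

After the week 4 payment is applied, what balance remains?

Week 1: $505.15 +$16.67 interest = $521.82; pay $174.66 (+ $40.00 fee) → $347.16
Week 2: $347.16 +$11.46 interest = $358.62; pay $169.45 → $189.17
Week 3: $189.17 +$6.24 interest = $195.41; pay $164.23 → $31.18
Week 4: $31.18 +$1.03 interest = $32.21; pay $32.21 → $0.00

$0.00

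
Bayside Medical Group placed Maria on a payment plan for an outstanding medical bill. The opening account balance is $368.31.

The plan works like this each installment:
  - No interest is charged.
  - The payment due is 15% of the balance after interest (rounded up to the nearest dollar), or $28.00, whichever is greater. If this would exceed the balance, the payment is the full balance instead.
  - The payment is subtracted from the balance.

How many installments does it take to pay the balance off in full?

11

Installment 1: opening $368.31; payment $56.00; balance $312.31
Installment 2: opening $312.31; payment $47.00; balance $265.31
Installment 3: opening $265.31; payment $40.00; balance $225.31
Installment 4: opening $225.31; payment $34.00; balance $191.31
Installment 5: opening $191.31; payment $29.00; balance $162.31
Installment 6: opening $162.31; payment $28.00; balance $134.31
Installment 7: opening $134.31; payment $28.00; balance $106.31
Installment 8: opening $106.31; payment $28.00; balance $78.31
Installment 9: opening $78.31; payment $28.00; balance $50.31
Installment 10: opening $50.31; payment $28.00; balance $22.31
Installment 11: opening $22.31; payment $22.31; balance $0.00
Balance reaches $0.00 in installment 11.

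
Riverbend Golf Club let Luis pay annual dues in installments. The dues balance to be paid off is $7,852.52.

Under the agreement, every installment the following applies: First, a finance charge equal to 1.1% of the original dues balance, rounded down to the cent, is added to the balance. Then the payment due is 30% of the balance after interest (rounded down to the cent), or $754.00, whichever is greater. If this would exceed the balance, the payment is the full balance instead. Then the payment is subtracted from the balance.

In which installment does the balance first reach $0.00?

Installment 1: opening $7,852.52; interest $86.37 → $7,938.89; payment $2,381.66; balance $5,557.23
Installment 2: opening $5,557.23; interest $86.37 → $5,643.60; payment $1,693.08; balance $3,950.52
Installment 3: opening $3,950.52; interest $86.37 → $4,036.89; payment $1,211.06; balance $2,825.83
Installment 4: opening $2,825.83; interest $86.37 → $2,912.20; payment $873.66; balance $2,038.54
Installment 5: opening $2,038.54; interest $86.37 → $2,124.91; payment $754.00; balance $1,370.91
Installment 6: opening $1,370.91; interest $86.37 → $1,457.28; payment $754.00; balance $703.28
Installment 7: opening $703.28; interest $86.37 → $789.65; payment $754.00; balance $35.65
Installment 8: opening $35.65; interest $86.37 → $122.02; payment $122.02; balance $0.00
Balance reaches $0.00 in installment 8.

8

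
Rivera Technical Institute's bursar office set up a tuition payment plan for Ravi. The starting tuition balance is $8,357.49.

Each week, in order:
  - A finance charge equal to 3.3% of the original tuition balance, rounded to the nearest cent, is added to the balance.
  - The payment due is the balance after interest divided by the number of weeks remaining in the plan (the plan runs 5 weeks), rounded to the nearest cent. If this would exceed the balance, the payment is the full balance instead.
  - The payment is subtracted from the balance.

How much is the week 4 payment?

Week 1: $8,357.49 +$275.80 interest = $8,633.29; pay $1,726.66 → $6,906.63
Week 2: $6,906.63 +$275.80 interest = $7,182.43; pay $1,795.61 → $5,386.82
Week 3: $5,386.82 +$275.80 interest = $5,662.62; pay $1,887.54 → $3,775.08
Week 4: $3,775.08 +$275.80 interest = $4,050.88; pay $2,025.44 → $2,025.44

$2,025.44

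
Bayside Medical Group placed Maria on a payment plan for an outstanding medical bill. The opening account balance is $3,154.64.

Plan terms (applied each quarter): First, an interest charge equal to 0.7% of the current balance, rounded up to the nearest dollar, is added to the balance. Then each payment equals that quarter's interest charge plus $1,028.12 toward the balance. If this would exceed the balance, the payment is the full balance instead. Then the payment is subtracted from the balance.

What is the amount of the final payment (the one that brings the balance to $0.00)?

$71.28

# | Opening | Interest | Payment | End bal
1 | $3,154.64 | $23.00 | $1,051.12 | $2,126.52
2 | $2,126.52 | $15.00 | $1,043.12 | $1,098.40
3 | $1,098.40 | $8.00 | $1,036.12 | $70.28
4 | $70.28 | $1.00 | $71.28 | $0.00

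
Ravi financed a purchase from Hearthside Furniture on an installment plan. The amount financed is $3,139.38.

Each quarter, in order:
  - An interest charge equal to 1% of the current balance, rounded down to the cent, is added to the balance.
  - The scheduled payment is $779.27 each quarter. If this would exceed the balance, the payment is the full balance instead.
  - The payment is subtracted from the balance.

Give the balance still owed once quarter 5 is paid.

$0.00

# | Opening | Interest | Payment | End bal
1 | $3,139.38 | $31.39 | $779.27 | $2,391.50
2 | $2,391.50 | $23.91 | $779.27 | $1,636.14
3 | $1,636.14 | $16.36 | $779.27 | $873.23
4 | $873.23 | $8.73 | $779.27 | $102.69
5 | $102.69 | $1.02 | $103.71 | $0.00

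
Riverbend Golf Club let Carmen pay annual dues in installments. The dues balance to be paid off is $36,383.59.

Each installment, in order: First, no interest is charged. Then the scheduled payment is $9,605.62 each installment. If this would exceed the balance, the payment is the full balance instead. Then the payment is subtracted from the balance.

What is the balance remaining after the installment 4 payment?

$0.00

Installment 1: opening $36,383.59; payment $9,605.62; balance $26,777.97
Installment 2: opening $26,777.97; payment $9,605.62; balance $17,172.35
Installment 3: opening $17,172.35; payment $9,605.62; balance $7,566.73
Installment 4: opening $7,566.73; payment $7,566.73; balance $0.00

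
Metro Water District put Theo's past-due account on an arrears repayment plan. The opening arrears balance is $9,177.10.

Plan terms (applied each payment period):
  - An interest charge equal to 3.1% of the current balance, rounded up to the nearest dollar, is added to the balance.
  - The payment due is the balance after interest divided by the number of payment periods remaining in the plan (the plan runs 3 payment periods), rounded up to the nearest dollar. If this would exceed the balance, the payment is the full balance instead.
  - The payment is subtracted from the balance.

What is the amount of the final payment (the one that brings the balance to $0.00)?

Payment period 1: $9,177.10 +$285.00 interest = $9,462.10; pay $3,155.00 → $6,307.10
Payment period 2: $6,307.10 +$196.00 interest = $6,503.10; pay $3,252.00 → $3,251.10
Payment period 3: $3,251.10 +$101.00 interest = $3,352.10; pay $3,352.10 → $0.00

$3,352.10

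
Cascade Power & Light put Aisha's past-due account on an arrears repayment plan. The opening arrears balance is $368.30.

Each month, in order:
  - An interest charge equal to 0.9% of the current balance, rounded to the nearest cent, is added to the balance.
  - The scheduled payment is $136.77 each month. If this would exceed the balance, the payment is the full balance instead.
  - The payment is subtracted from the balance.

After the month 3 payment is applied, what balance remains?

$0.00

# | Opening | Interest | Payment | End bal
1 | $368.30 | $3.31 | $136.77 | $234.84
2 | $234.84 | $2.11 | $136.77 | $100.18
3 | $100.18 | $0.90 | $101.08 | $0.00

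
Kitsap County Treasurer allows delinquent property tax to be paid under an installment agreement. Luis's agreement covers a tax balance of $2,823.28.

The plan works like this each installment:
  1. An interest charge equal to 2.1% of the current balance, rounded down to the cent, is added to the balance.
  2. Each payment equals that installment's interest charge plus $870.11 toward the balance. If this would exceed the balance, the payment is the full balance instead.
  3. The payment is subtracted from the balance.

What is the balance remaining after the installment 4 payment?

# | Opening | Interest | Payment | End bal
1 | $2,823.28 | $59.28 | $929.39 | $1,953.17
2 | $1,953.17 | $41.01 | $911.12 | $1,083.06
3 | $1,083.06 | $22.74 | $892.85 | $212.95
4 | $212.95 | $4.47 | $217.42 | $0.00

$0.00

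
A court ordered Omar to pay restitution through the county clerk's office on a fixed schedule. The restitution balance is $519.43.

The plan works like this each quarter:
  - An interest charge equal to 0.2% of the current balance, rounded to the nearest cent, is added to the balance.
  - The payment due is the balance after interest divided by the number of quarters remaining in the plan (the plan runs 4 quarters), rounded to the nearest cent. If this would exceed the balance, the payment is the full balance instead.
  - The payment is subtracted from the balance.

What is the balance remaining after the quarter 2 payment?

Quarter 1: $519.43 +$1.04 interest = $520.47; pay $130.12 → $390.35
Quarter 2: $390.35 +$0.78 interest = $391.13; pay $130.38 → $260.75

$260.75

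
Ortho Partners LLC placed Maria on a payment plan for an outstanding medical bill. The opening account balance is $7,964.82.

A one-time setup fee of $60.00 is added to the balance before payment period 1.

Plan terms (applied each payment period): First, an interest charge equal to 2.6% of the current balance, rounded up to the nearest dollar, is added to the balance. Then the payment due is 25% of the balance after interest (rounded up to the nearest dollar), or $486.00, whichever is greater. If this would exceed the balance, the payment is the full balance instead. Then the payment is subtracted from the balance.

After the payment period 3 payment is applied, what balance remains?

Payment period 1: $8,024.82 +$209.00 interest = $8,233.82; pay $2,059.00 → $6,174.82
Payment period 2: $6,174.82 +$161.00 interest = $6,335.82; pay $1,584.00 → $4,751.82
Payment period 3: $4,751.82 +$124.00 interest = $4,875.82; pay $1,219.00 → $3,656.82

$3,656.82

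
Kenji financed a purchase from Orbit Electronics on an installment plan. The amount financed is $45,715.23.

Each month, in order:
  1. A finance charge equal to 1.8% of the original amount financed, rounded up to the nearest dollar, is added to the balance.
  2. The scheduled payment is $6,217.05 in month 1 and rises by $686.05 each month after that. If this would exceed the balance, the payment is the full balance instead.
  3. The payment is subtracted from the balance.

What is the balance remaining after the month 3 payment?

$27,474.93

# | Opening | Interest | Payment | End bal
1 | $45,715.23 | $823.00 | $6,217.05 | $40,321.18
2 | $40,321.18 | $823.00 | $6,903.10 | $34,241.08
3 | $34,241.08 | $823.00 | $7,589.15 | $27,474.93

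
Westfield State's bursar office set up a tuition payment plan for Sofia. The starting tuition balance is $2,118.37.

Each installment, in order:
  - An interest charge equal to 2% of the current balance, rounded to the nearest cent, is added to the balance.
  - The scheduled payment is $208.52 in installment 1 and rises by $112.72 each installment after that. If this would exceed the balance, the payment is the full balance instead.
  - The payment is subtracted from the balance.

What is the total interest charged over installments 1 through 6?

Installment 1: opening $2,118.37; interest $42.37 → $2,160.74; payment $208.52; balance $1,952.22
Installment 2: opening $1,952.22; interest $39.04 → $1,991.26; payment $321.24; balance $1,670.02
Installment 3: opening $1,670.02; interest $33.40 → $1,703.42; payment $433.96; balance $1,269.46
Installment 4: opening $1,269.46; interest $25.39 → $1,294.85; payment $546.68; balance $748.17
Installment 5: opening $748.17; interest $14.96 → $763.13; payment $659.40; balance $103.73
Installment 6: opening $103.73; interest $2.07 → $105.80; payment $105.80; balance $0.00
Total interest: $42.37 + $39.04 + $33.40 + $25.39 + $14.96 + $2.07 = $157.23

$157.23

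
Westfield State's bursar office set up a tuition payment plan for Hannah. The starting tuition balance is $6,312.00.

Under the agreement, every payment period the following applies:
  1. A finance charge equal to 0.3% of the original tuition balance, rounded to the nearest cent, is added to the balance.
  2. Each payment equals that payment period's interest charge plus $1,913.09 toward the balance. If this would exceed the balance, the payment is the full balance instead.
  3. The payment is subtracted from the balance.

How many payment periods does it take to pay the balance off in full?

Payment period 1: opening $6,312.00; interest $18.94 → $6,330.94; payment $1,932.03; balance $4,398.91
Payment period 2: opening $4,398.91; interest $18.94 → $4,417.85; payment $1,932.03; balance $2,485.82
Payment period 3: opening $2,485.82; interest $18.94 → $2,504.76; payment $1,932.03; balance $572.73
Payment period 4: opening $572.73; interest $18.94 → $591.67; payment $591.67; balance $0.00
Balance reaches $0.00 in payment period 4.

4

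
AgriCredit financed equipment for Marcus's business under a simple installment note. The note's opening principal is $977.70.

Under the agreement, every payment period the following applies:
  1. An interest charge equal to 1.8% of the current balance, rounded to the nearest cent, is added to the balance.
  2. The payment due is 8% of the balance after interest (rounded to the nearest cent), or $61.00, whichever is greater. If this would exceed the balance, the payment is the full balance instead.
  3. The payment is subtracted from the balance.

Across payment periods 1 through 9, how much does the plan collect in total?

$594.70

Payment period 1: $977.70 +$17.60 interest = $995.30; pay $79.62 → $915.68
Payment period 2: $915.68 +$16.48 interest = $932.16; pay $74.57 → $857.59
Payment period 3: $857.59 +$15.44 interest = $873.03; pay $69.84 → $803.19
Payment period 4: $803.19 +$14.46 interest = $817.65; pay $65.41 → $752.24
Payment period 5: $752.24 +$13.54 interest = $765.78; pay $61.26 → $704.52
Payment period 6: $704.52 +$12.68 interest = $717.20; pay $61.00 → $656.20
Payment period 7: $656.20 +$11.81 interest = $668.01; pay $61.00 → $607.01
Payment period 8: $607.01 +$10.93 interest = $617.94; pay $61.00 → $556.94
Payment period 9: $556.94 +$10.02 interest = $566.96; pay $61.00 → $505.96
Total paid: $594.70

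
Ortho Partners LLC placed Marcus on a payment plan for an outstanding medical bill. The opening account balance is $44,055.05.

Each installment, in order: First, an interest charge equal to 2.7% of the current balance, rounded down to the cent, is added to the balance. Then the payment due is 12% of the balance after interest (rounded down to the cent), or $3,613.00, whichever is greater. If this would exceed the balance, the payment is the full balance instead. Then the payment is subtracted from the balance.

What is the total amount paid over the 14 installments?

# | Opening | Interest | Payment | End bal
1 | $44,055.05 | $1,189.48 | $5,429.34 | $39,815.19
2 | $39,815.19 | $1,075.01 | $4,906.82 | $35,983.38
3 | $35,983.38 | $971.55 | $4,434.59 | $32,520.34
4 | $32,520.34 | $878.04 | $4,007.80 | $29,390.58
5 | $29,390.58 | $793.54 | $3,622.09 | $26,562.03
6 | $26,562.03 | $717.17 | $3,613.00 | $23,666.20
7 | $23,666.20 | $638.98 | $3,613.00 | $20,692.18
8 | $20,692.18 | $558.68 | $3,613.00 | $17,637.86
9 | $17,637.86 | $476.22 | $3,613.00 | $14,501.08
10 | $14,501.08 | $391.52 | $3,613.00 | $11,279.60
11 | $11,279.60 | $304.54 | $3,613.00 | $7,971.14
12 | $7,971.14 | $215.22 | $3,613.00 | $4,573.36
13 | $4,573.36 | $123.48 | $3,613.00 | $1,083.84
14 | $1,083.84 | $29.26 | $1,113.10 | $0.00
Total paid: $52,417.74

$52,417.74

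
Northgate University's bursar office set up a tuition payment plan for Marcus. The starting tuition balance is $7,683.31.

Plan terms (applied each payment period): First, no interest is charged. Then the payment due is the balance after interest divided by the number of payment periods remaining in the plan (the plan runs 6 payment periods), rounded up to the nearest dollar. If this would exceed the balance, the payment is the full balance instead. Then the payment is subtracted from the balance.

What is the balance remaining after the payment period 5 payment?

Payment period 1: opening $7,683.31; payment $1,281.00; balance $6,402.31
Payment period 2: opening $6,402.31; payment $1,281.00; balance $5,121.31
Payment period 3: opening $5,121.31; payment $1,281.00; balance $3,840.31
Payment period 4: opening $3,840.31; payment $1,281.00; balance $2,559.31
Payment period 5: opening $2,559.31; payment $1,280.00; balance $1,279.31

$1,279.31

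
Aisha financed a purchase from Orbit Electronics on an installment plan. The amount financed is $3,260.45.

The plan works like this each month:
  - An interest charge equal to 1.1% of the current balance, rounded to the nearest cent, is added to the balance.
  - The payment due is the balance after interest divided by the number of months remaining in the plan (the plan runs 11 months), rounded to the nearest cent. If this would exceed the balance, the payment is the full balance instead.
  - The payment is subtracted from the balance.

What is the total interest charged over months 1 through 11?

Month 1: opening $3,260.45; interest $35.86 → $3,296.31; payment $299.66; balance $2,996.65
Month 2: opening $2,996.65; interest $32.96 → $3,029.61; payment $302.96; balance $2,726.65
Month 3: opening $2,726.65; interest $29.99 → $2,756.64; payment $306.29; balance $2,450.35
Month 4: opening $2,450.35; interest $26.95 → $2,477.30; payment $309.66; balance $2,167.64
Month 5: opening $2,167.64; interest $23.84 → $2,191.48; payment $313.07; balance $1,878.41
Month 6: opening $1,878.41; interest $20.66 → $1,899.07; payment $316.51; balance $1,582.56
Month 7: opening $1,582.56; interest $17.41 → $1,599.97; payment $319.99; balance $1,279.98
Month 8: opening $1,279.98; interest $14.08 → $1,294.06; payment $323.52; balance $970.54
Month 9: opening $970.54; interest $10.68 → $981.22; payment $327.07; balance $654.15
Month 10: opening $654.15; interest $7.20 → $661.35; payment $330.68; balance $330.67
Month 11: opening $330.67; interest $3.64 → $334.31; payment $334.31; balance $0.00
Total interest: $35.86 + $32.96 + $29.99 + $26.95 + $23.84 + $20.66 + $17.41 + $14.08 + $10.68 + $7.20 + $3.64 = $223.27

$223.27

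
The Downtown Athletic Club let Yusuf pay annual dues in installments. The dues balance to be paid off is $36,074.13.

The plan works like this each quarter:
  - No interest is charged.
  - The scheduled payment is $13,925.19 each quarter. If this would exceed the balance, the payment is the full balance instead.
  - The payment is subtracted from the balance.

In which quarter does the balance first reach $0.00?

3

# | Opening | Payment | End bal
1 | $36,074.13 | $13,925.19 | $22,148.94
2 | $22,148.94 | $13,925.19 | $8,223.75
3 | $8,223.75 | $8,223.75 | $0.00
Balance reaches $0.00 in quarter 3.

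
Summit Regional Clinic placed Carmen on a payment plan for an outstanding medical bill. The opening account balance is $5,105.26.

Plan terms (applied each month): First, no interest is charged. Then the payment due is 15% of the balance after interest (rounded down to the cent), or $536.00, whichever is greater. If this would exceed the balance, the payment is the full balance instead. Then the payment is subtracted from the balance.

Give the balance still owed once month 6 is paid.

$1,527.28

# | Opening | Payment | End bal
1 | $5,105.26 | $765.78 | $4,339.48
2 | $4,339.48 | $650.92 | $3,688.56
3 | $3,688.56 | $553.28 | $3,135.28
4 | $3,135.28 | $536.00 | $2,599.28
5 | $2,599.28 | $536.00 | $2,063.28
6 | $2,063.28 | $536.00 | $1,527.28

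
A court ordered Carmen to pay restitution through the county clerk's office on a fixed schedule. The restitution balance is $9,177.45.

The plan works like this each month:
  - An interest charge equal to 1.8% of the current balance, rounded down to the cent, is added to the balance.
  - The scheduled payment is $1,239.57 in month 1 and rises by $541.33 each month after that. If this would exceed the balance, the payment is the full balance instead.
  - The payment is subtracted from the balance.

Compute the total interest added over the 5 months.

# | Opening | Interest | Payment | End bal
1 | $9,177.45 | $165.19 | $1,239.57 | $8,103.07
2 | $8,103.07 | $145.85 | $1,780.90 | $6,468.02
3 | $6,468.02 | $116.42 | $2,322.23 | $4,262.21
4 | $4,262.21 | $76.71 | $2,863.56 | $1,475.36
5 | $1,475.36 | $26.55 | $1,501.91 | $0.00
Total interest: $165.19 + $145.85 + $116.42 + $76.71 + $26.55 = $530.72

$530.72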